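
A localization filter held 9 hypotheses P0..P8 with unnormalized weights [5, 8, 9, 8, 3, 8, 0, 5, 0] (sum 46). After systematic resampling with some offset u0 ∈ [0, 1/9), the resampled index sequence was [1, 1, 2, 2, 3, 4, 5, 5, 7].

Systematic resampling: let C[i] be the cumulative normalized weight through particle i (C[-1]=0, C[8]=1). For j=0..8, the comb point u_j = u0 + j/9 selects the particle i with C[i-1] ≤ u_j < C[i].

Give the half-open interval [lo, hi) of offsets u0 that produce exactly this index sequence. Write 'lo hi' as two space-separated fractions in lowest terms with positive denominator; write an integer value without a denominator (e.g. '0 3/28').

5/46 1/9

C = [5/46, 13/46, 11/23, 15/23, 33/46, 41/46, 41/46, 1, 1]
j=0 picked index 1: u0 ∈ [5/46, 13/46)
j=1 picked index 1: u0 ∈ [-1/414, 71/414)
j=2 picked index 2: u0 ∈ [25/414, 53/207)
j=3 picked index 2: u0 ∈ [-7/138, 10/69)
j=4 picked index 3: u0 ∈ [7/207, 43/207)
j=5 picked index 4: u0 ∈ [20/207, 67/414)
j=6 picked index 5: u0 ∈ [7/138, 31/138)
j=7 picked index 5: u0 ∈ [-25/414, 47/414)
j=8 picked index 7: u0 ∈ [1/414, 1/9)
intersection: [5/46, 1/9)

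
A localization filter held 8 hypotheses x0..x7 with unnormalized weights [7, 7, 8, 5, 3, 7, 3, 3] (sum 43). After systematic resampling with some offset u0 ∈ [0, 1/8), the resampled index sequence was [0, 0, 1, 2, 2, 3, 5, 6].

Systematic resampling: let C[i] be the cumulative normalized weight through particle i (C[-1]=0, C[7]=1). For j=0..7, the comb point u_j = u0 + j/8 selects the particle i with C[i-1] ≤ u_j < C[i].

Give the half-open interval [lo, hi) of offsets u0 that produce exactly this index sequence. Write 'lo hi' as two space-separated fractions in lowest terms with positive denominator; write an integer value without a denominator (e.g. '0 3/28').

0 1/344

C = [7/43, 14/43, 22/43, 27/43, 30/43, 37/43, 40/43, 1]
j=0 picked index 0: u0 ∈ [0, 7/43)
j=1 picked index 0: u0 ∈ [-1/8, 13/344)
j=2 picked index 1: u0 ∈ [-15/172, 13/172)
j=3 picked index 2: u0 ∈ [-17/344, 47/344)
j=4 picked index 2: u0 ∈ [-15/86, 1/86)
j=5 picked index 3: u0 ∈ [-39/344, 1/344)
j=6 picked index 5: u0 ∈ [-9/172, 19/172)
j=7 picked index 6: u0 ∈ [-5/344, 19/344)
intersection: [0, 1/344)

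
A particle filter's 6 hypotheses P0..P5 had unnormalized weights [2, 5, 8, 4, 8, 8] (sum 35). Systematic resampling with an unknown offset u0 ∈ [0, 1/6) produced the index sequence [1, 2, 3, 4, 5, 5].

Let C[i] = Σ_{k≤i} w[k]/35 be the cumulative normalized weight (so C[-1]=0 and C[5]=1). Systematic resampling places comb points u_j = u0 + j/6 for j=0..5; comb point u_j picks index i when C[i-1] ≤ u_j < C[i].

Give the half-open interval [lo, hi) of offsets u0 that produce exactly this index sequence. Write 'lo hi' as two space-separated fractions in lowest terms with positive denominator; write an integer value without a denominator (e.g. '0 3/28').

11/105 1/6

C = [2/35, 1/5, 3/7, 19/35, 27/35, 1]
j=0 picked index 1: u0 ∈ [2/35, 1/5)
j=1 picked index 2: u0 ∈ [1/30, 11/42)
j=2 picked index 3: u0 ∈ [2/21, 22/105)
j=3 picked index 4: u0 ∈ [3/70, 19/70)
j=4 picked index 5: u0 ∈ [11/105, 1/3)
j=5 picked index 5: u0 ∈ [-13/210, 1/6)
intersection: [11/105, 1/6)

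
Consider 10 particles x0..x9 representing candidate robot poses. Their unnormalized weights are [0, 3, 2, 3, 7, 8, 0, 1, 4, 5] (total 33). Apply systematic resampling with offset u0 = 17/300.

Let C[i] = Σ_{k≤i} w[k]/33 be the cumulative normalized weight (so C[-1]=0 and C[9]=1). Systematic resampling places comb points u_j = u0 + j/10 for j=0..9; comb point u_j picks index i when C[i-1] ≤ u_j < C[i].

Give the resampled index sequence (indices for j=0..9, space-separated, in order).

C = [0, 1/11, 5/33, 8/33, 5/11, 23/33, 23/33, 8/11, 28/33, 1]
j=0: u_0=17/300 ∈ [0, 1/11) → index 1
j=1: u_1=47/300 ∈ [5/33, 8/33) → index 3
j=2: u_2=77/300 ∈ [8/33, 5/11) → index 4
j=3: u_3=107/300 ∈ [8/33, 5/11) → index 4
j=4: u_4=137/300 ∈ [5/11, 23/33) → index 5
j=5: u_5=167/300 ∈ [5/11, 23/33) → index 5
j=6: u_6=197/300 ∈ [5/11, 23/33) → index 5
j=7: u_7=227/300 ∈ [8/11, 28/33) → index 8
j=8: u_8=257/300 ∈ [28/33, 1) → index 9
j=9: u_9=287/300 ∈ [28/33, 1) → index 9

1 3 4 4 5 5 5 8 9 9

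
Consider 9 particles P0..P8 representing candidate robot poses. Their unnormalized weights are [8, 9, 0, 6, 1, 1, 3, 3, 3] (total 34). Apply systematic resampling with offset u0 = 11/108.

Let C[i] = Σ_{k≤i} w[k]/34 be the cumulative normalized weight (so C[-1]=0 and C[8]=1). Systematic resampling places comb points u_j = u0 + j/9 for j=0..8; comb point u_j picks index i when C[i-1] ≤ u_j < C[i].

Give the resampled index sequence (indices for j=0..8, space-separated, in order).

C = [4/17, 1/2, 1/2, 23/34, 12/17, 25/34, 14/17, 31/34, 1]
j=0: u_0=11/108 ∈ [0, 4/17) → index 0
j=1: u_1=23/108 ∈ [0, 4/17) → index 0
j=2: u_2=35/108 ∈ [4/17, 1/2) → index 1
j=3: u_3=47/108 ∈ [4/17, 1/2) → index 1
j=4: u_4=59/108 ∈ [1/2, 23/34) → index 3
j=5: u_5=71/108 ∈ [1/2, 23/34) → index 3
j=6: u_6=83/108 ∈ [25/34, 14/17) → index 6
j=7: u_7=95/108 ∈ [14/17, 31/34) → index 7
j=8: u_8=107/108 ∈ [31/34, 1) → index 8

0 0 1 1 3 3 6 7 8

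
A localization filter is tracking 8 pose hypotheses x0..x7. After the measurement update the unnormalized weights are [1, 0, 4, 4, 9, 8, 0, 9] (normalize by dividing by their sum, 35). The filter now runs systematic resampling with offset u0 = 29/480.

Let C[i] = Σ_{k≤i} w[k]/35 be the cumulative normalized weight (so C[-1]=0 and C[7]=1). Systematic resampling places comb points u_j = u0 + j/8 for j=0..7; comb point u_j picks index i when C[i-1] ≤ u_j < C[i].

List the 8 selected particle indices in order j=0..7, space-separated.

C = [1/35, 1/35, 1/7, 9/35, 18/35, 26/35, 26/35, 1]
j=0: u_0=29/480 ∈ [1/35, 1/7) → index 2
j=1: u_1=89/480 ∈ [1/7, 9/35) → index 3
j=2: u_2=149/480 ∈ [9/35, 18/35) → index 4
j=3: u_3=209/480 ∈ [9/35, 18/35) → index 4
j=4: u_4=269/480 ∈ [18/35, 26/35) → index 5
j=5: u_5=329/480 ∈ [18/35, 26/35) → index 5
j=6: u_6=389/480 ∈ [26/35, 1) → index 7
j=7: u_7=449/480 ∈ [26/35, 1) → index 7

2 3 4 4 5 5 7 7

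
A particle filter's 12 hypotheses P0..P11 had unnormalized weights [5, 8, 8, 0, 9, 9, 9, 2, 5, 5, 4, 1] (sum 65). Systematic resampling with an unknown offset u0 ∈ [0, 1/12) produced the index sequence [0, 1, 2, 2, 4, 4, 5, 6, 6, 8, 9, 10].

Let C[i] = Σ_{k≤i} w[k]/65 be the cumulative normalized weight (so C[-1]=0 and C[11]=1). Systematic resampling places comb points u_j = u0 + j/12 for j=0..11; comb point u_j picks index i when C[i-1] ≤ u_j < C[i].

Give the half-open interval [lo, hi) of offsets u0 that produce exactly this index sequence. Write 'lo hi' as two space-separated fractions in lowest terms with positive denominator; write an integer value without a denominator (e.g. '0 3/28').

1/30 7/156

C = [1/13, 1/5, 21/65, 21/65, 6/13, 3/5, 48/65, 10/13, 11/13, 12/13, 64/65, 1]
j=0 picked index 0: u0 ∈ [0, 1/13)
j=1 picked index 1: u0 ∈ [-1/156, 7/60)
j=2 picked index 2: u0 ∈ [1/30, 61/390)
j=3 picked index 2: u0 ∈ [-1/20, 19/260)
j=4 picked index 4: u0 ∈ [-2/195, 5/39)
j=5 picked index 4: u0 ∈ [-73/780, 7/156)
j=6 picked index 5: u0 ∈ [-1/26, 1/10)
j=7 picked index 6: u0 ∈ [1/60, 121/780)
j=8 picked index 6: u0 ∈ [-1/15, 14/195)
j=9 picked index 8: u0 ∈ [1/52, 5/52)
j=10 picked index 9: u0 ∈ [1/78, 7/78)
j=11 picked index 10: u0 ∈ [1/156, 53/780)
intersection: [1/30, 7/156)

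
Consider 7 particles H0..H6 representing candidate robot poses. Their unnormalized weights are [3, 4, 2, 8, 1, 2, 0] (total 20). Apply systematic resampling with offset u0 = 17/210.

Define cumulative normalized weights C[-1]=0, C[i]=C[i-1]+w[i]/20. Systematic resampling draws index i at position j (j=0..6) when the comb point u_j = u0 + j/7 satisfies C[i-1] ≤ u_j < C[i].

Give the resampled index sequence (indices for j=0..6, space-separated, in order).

C = [3/20, 7/20, 9/20, 17/20, 9/10, 1, 1]
j=0: u_0=17/210 ∈ [0, 3/20) → index 0
j=1: u_1=47/210 ∈ [3/20, 7/20) → index 1
j=2: u_2=11/30 ∈ [7/20, 9/20) → index 2
j=3: u_3=107/210 ∈ [9/20, 17/20) → index 3
j=4: u_4=137/210 ∈ [9/20, 17/20) → index 3
j=5: u_5=167/210 ∈ [9/20, 17/20) → index 3
j=6: u_6=197/210 ∈ [9/10, 1) → index 5

0 1 2 3 3 3 5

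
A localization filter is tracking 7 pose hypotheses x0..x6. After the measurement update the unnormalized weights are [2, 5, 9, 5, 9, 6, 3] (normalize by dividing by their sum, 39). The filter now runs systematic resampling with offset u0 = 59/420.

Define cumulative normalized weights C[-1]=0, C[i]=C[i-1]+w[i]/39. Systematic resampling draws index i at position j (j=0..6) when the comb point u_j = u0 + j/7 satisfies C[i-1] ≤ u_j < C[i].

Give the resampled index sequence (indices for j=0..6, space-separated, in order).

C = [2/39, 7/39, 16/39, 7/13, 10/13, 12/13, 1]
j=0: u_0=59/420 ∈ [2/39, 7/39) → index 1
j=1: u_1=17/60 ∈ [7/39, 16/39) → index 2
j=2: u_2=179/420 ∈ [16/39, 7/13) → index 3
j=3: u_3=239/420 ∈ [7/13, 10/13) → index 4
j=4: u_4=299/420 ∈ [7/13, 10/13) → index 4
j=5: u_5=359/420 ∈ [10/13, 12/13) → index 5
j=6: u_6=419/420 ∈ [12/13, 1) → index 6

1 2 3 4 4 5 6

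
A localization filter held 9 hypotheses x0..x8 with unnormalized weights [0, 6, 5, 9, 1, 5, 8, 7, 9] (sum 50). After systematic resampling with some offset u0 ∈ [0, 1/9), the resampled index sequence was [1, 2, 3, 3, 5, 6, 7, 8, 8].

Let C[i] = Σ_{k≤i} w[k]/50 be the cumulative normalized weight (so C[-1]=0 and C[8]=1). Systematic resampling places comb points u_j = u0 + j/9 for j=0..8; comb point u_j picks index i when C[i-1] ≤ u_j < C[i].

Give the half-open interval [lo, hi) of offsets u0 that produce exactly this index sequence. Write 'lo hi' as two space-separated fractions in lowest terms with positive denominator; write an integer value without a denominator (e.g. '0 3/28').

19/450 1/15

C = [0, 3/25, 11/50, 2/5, 21/50, 13/25, 17/25, 41/50, 1]
j=0 picked index 1: u0 ∈ [0, 3/25)
j=1 picked index 2: u0 ∈ [2/225, 49/450)
j=2 picked index 3: u0 ∈ [-1/450, 8/45)
j=3 picked index 3: u0 ∈ [-17/150, 1/15)
j=4 picked index 5: u0 ∈ [-11/450, 17/225)
j=5 picked index 6: u0 ∈ [-8/225, 28/225)
j=6 picked index 7: u0 ∈ [1/75, 23/150)
j=7 picked index 8: u0 ∈ [19/450, 2/9)
j=8 picked index 8: u0 ∈ [-31/450, 1/9)
intersection: [19/450, 1/15)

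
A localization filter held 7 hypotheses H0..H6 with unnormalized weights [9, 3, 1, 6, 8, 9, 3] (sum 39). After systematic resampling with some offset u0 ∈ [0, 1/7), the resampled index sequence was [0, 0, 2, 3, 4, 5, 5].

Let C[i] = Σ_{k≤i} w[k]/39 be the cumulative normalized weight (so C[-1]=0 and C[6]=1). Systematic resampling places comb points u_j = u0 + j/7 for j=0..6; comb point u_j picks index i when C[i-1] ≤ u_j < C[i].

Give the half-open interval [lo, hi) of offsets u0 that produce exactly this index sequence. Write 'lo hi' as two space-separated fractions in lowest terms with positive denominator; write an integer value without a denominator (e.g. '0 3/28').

C = [3/13, 4/13, 1/3, 19/39, 9/13, 12/13, 1]
j=0 picked index 0: u0 ∈ [0, 3/13)
j=1 picked index 0: u0 ∈ [-1/7, 8/91)
j=2 picked index 2: u0 ∈ [2/91, 1/21)
j=3 picked index 3: u0 ∈ [-2/21, 16/273)
j=4 picked index 4: u0 ∈ [-23/273, 11/91)
j=5 picked index 5: u0 ∈ [-2/91, 19/91)
j=6 picked index 5: u0 ∈ [-15/91, 6/91)
intersection: [2/91, 1/21)

2/91 1/21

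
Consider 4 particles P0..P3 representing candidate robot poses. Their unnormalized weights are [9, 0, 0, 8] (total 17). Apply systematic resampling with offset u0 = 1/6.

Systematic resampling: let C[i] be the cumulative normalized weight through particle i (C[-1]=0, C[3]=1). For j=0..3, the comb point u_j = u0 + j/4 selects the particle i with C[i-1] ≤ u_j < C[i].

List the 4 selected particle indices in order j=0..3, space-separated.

C = [9/17, 9/17, 9/17, 1]
j=0: u_0=1/6 ∈ [0, 9/17) → index 0
j=1: u_1=5/12 ∈ [0, 9/17) → index 0
j=2: u_2=2/3 ∈ [9/17, 1) → index 3
j=3: u_3=11/12 ∈ [9/17, 1) → index 3

0 0 3 3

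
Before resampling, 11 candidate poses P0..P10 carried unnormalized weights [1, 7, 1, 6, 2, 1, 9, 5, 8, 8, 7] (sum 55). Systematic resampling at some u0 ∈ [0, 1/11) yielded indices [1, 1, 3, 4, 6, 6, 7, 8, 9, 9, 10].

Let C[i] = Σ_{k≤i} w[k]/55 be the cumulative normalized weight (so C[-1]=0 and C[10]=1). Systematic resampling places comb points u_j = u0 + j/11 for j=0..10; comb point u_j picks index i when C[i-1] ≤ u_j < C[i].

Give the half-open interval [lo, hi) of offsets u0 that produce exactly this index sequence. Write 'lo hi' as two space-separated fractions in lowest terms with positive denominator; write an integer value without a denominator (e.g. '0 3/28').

1/55 2/55

C = [1/55, 8/55, 9/55, 3/11, 17/55, 18/55, 27/55, 32/55, 8/11, 48/55, 1]
j=0 picked index 1: u0 ∈ [1/55, 8/55)
j=1 picked index 1: u0 ∈ [-4/55, 3/55)
j=2 picked index 3: u0 ∈ [-1/55, 1/11)
j=3 picked index 4: u0 ∈ [0, 2/55)
j=4 picked index 6: u0 ∈ [-2/55, 7/55)
j=5 picked index 6: u0 ∈ [-7/55, 2/55)
j=6 picked index 7: u0 ∈ [-3/55, 2/55)
j=7 picked index 8: u0 ∈ [-3/55, 1/11)
j=8 picked index 9: u0 ∈ [0, 8/55)
j=9 picked index 9: u0 ∈ [-1/11, 3/55)
j=10 picked index 10: u0 ∈ [-2/55, 1/11)
intersection: [1/55, 2/55)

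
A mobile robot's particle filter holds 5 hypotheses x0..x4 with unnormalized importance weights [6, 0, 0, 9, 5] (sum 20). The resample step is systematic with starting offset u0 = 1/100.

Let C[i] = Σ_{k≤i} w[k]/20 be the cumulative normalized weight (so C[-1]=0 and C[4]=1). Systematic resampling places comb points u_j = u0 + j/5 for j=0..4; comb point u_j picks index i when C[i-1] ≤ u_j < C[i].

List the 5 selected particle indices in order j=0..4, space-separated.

0 0 3 3 4

C = [3/10, 3/10, 3/10, 3/4, 1]
j=0: u_0=1/100 ∈ [0, 3/10) → index 0
j=1: u_1=21/100 ∈ [0, 3/10) → index 0
j=2: u_2=41/100 ∈ [3/10, 3/4) → index 3
j=3: u_3=61/100 ∈ [3/10, 3/4) → index 3
j=4: u_4=81/100 ∈ [3/4, 1) → index 4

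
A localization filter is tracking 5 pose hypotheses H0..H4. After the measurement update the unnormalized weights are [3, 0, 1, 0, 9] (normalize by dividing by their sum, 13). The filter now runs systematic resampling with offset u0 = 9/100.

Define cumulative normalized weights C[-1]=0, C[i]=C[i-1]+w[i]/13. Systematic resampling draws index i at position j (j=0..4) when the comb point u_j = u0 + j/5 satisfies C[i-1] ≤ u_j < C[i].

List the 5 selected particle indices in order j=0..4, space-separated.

0 2 4 4 4

C = [3/13, 3/13, 4/13, 4/13, 1]
j=0: u_0=9/100 ∈ [0, 3/13) → index 0
j=1: u_1=29/100 ∈ [3/13, 4/13) → index 2
j=2: u_2=49/100 ∈ [4/13, 1) → index 4
j=3: u_3=69/100 ∈ [4/13, 1) → index 4
j=4: u_4=89/100 ∈ [4/13, 1) → index 4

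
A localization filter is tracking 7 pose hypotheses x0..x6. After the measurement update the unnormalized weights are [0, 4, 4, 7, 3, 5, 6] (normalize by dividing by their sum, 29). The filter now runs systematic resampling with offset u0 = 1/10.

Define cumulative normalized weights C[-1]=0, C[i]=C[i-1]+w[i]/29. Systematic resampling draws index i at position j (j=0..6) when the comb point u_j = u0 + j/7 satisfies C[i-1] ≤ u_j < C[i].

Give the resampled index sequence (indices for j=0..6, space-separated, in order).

1 2 3 4 5 6 6

C = [0, 4/29, 8/29, 15/29, 18/29, 23/29, 1]
j=0: u_0=1/10 ∈ [0, 4/29) → index 1
j=1: u_1=17/70 ∈ [4/29, 8/29) → index 2
j=2: u_2=27/70 ∈ [8/29, 15/29) → index 3
j=3: u_3=37/70 ∈ [15/29, 18/29) → index 4
j=4: u_4=47/70 ∈ [18/29, 23/29) → index 5
j=5: u_5=57/70 ∈ [23/29, 1) → index 6
j=6: u_6=67/70 ∈ [23/29, 1) → index 6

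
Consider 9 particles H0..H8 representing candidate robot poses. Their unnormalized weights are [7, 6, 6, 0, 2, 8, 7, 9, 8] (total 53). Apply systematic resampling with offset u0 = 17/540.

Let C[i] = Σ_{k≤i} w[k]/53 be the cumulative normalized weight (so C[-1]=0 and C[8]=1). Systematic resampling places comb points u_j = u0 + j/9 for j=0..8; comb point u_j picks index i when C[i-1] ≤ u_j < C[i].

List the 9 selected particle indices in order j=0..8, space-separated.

C = [7/53, 13/53, 19/53, 19/53, 21/53, 29/53, 36/53, 45/53, 1]
j=0: u_0=17/540 ∈ [0, 7/53) → index 0
j=1: u_1=77/540 ∈ [7/53, 13/53) → index 1
j=2: u_2=137/540 ∈ [13/53, 19/53) → index 2
j=3: u_3=197/540 ∈ [19/53, 21/53) → index 4
j=4: u_4=257/540 ∈ [21/53, 29/53) → index 5
j=5: u_5=317/540 ∈ [29/53, 36/53) → index 6
j=6: u_6=377/540 ∈ [36/53, 45/53) → index 7
j=7: u_7=437/540 ∈ [36/53, 45/53) → index 7
j=8: u_8=497/540 ∈ [45/53, 1) → index 8

0 1 2 4 5 6 7 7 8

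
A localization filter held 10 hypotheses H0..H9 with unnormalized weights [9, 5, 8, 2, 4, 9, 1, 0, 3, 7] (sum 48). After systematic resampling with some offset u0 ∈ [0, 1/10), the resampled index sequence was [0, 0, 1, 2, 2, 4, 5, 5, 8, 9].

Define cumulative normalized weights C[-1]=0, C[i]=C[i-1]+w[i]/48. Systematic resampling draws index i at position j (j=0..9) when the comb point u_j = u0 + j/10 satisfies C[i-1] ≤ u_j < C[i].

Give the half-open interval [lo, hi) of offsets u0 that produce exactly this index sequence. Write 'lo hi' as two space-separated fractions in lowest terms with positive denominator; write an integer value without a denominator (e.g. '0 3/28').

0 13/240

C = [3/16, 7/24, 11/24, 1/2, 7/12, 37/48, 19/24, 19/24, 41/48, 1]
j=0 picked index 0: u0 ∈ [0, 3/16)
j=1 picked index 0: u0 ∈ [-1/10, 7/80)
j=2 picked index 1: u0 ∈ [-1/80, 11/120)
j=3 picked index 2: u0 ∈ [-1/120, 19/120)
j=4 picked index 2: u0 ∈ [-13/120, 7/120)
j=5 picked index 4: u0 ∈ [0, 1/12)
j=6 picked index 5: u0 ∈ [-1/60, 41/240)
j=7 picked index 5: u0 ∈ [-7/60, 17/240)
j=8 picked index 8: u0 ∈ [-1/120, 13/240)
j=9 picked index 9: u0 ∈ [-11/240, 1/10)
intersection: [0, 13/240)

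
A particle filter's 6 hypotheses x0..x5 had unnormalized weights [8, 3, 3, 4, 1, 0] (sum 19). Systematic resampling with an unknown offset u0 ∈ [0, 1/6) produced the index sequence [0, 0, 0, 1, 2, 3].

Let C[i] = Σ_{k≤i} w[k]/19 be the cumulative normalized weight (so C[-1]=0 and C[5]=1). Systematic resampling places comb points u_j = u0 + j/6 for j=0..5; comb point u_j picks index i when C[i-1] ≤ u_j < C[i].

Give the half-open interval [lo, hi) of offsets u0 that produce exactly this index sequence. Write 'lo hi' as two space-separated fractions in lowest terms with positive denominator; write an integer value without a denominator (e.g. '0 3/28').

0 4/57

C = [8/19, 11/19, 14/19, 18/19, 1, 1]
j=0 picked index 0: u0 ∈ [0, 8/19)
j=1 picked index 0: u0 ∈ [-1/6, 29/114)
j=2 picked index 0: u0 ∈ [-1/3, 5/57)
j=3 picked index 1: u0 ∈ [-3/38, 3/38)
j=4 picked index 2: u0 ∈ [-5/57, 4/57)
j=5 picked index 3: u0 ∈ [-11/114, 13/114)
intersection: [0, 4/57)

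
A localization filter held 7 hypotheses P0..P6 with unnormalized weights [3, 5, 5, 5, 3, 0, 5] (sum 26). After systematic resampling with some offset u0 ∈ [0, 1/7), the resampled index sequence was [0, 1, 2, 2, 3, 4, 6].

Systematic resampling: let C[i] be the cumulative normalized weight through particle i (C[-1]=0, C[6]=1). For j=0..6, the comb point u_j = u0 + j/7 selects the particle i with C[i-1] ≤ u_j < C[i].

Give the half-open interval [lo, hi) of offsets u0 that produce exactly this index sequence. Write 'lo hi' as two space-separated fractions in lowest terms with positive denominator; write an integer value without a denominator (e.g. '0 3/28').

2/91 1/14

C = [3/26, 4/13, 1/2, 9/13, 21/26, 21/26, 1]
j=0 picked index 0: u0 ∈ [0, 3/26)
j=1 picked index 1: u0 ∈ [-5/182, 15/91)
j=2 picked index 2: u0 ∈ [2/91, 3/14)
j=3 picked index 2: u0 ∈ [-11/91, 1/14)
j=4 picked index 3: u0 ∈ [-1/14, 11/91)
j=5 picked index 4: u0 ∈ [-2/91, 17/182)
j=6 picked index 6: u0 ∈ [-9/182, 1/7)
intersection: [2/91, 1/14)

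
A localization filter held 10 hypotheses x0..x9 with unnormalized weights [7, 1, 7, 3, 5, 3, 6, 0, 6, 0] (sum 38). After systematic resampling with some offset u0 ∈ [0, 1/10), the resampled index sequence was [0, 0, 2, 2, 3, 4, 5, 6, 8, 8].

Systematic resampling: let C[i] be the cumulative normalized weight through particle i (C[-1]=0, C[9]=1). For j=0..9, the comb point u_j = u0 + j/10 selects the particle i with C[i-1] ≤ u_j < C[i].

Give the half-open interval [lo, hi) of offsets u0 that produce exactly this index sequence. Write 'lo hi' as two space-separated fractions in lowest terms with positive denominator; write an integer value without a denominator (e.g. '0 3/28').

4/95 7/95

C = [7/38, 4/19, 15/38, 9/19, 23/38, 13/19, 16/19, 16/19, 1, 1]
j=0 picked index 0: u0 ∈ [0, 7/38)
j=1 picked index 0: u0 ∈ [-1/10, 8/95)
j=2 picked index 2: u0 ∈ [1/95, 37/190)
j=3 picked index 2: u0 ∈ [-17/190, 9/95)
j=4 picked index 3: u0 ∈ [-1/190, 7/95)
j=5 picked index 4: u0 ∈ [-1/38, 2/19)
j=6 picked index 5: u0 ∈ [1/190, 8/95)
j=7 picked index 6: u0 ∈ [-3/190, 27/190)
j=8 picked index 8: u0 ∈ [4/95, 1/5)
j=9 picked index 8: u0 ∈ [-11/190, 1/10)
intersection: [4/95, 7/95)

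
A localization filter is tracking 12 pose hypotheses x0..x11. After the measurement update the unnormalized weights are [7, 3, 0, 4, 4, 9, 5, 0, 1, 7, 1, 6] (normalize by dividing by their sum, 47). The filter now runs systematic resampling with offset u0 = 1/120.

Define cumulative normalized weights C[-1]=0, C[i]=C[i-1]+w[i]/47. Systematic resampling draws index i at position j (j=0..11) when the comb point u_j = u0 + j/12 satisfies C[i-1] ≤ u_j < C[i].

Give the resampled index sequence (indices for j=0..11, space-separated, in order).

C = [7/47, 10/47, 10/47, 14/47, 18/47, 27/47, 32/47, 32/47, 33/47, 40/47, 41/47, 1]
j=0: u_0=1/120 ∈ [0, 7/47) → index 0
j=1: u_1=11/120 ∈ [0, 7/47) → index 0
j=2: u_2=7/40 ∈ [7/47, 10/47) → index 1
j=3: u_3=31/120 ∈ [10/47, 14/47) → index 3
j=4: u_4=41/120 ∈ [14/47, 18/47) → index 4
j=5: u_5=17/40 ∈ [18/47, 27/47) → index 5
j=6: u_6=61/120 ∈ [18/47, 27/47) → index 5
j=7: u_7=71/120 ∈ [27/47, 32/47) → index 6
j=8: u_8=27/40 ∈ [27/47, 32/47) → index 6
j=9: u_9=91/120 ∈ [33/47, 40/47) → index 9
j=10: u_10=101/120 ∈ [33/47, 40/47) → index 9
j=11: u_11=37/40 ∈ [41/47, 1) → index 11

0 0 1 3 4 5 5 6 6 9 9 11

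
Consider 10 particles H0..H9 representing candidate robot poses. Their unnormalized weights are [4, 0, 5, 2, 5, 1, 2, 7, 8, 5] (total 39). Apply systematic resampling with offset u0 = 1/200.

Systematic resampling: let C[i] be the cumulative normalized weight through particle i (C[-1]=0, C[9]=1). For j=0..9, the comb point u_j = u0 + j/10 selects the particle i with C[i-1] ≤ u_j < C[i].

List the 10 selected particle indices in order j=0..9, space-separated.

0 2 2 4 4 7 7 8 8 9

C = [4/39, 4/39, 3/13, 11/39, 16/39, 17/39, 19/39, 2/3, 34/39, 1]
j=0: u_0=1/200 ∈ [0, 4/39) → index 0
j=1: u_1=21/200 ∈ [4/39, 3/13) → index 2
j=2: u_2=41/200 ∈ [4/39, 3/13) → index 2
j=3: u_3=61/200 ∈ [11/39, 16/39) → index 4
j=4: u_4=81/200 ∈ [11/39, 16/39) → index 4
j=5: u_5=101/200 ∈ [19/39, 2/3) → index 7
j=6: u_6=121/200 ∈ [19/39, 2/3) → index 7
j=7: u_7=141/200 ∈ [2/3, 34/39) → index 8
j=8: u_8=161/200 ∈ [2/3, 34/39) → index 8
j=9: u_9=181/200 ∈ [34/39, 1) → index 9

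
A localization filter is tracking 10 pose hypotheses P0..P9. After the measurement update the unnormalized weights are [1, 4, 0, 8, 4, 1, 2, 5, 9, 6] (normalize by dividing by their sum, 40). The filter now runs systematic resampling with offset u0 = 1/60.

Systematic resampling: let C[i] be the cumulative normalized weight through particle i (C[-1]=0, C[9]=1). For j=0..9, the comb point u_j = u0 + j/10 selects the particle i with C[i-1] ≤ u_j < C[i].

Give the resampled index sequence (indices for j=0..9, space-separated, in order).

0 1 3 3 4 7 7 8 8 9

C = [1/40, 1/8, 1/8, 13/40, 17/40, 9/20, 1/2, 5/8, 17/20, 1]
j=0: u_0=1/60 ∈ [0, 1/40) → index 0
j=1: u_1=7/60 ∈ [1/40, 1/8) → index 1
j=2: u_2=13/60 ∈ [1/8, 13/40) → index 3
j=3: u_3=19/60 ∈ [1/8, 13/40) → index 3
j=4: u_4=5/12 ∈ [13/40, 17/40) → index 4
j=5: u_5=31/60 ∈ [1/2, 5/8) → index 7
j=6: u_6=37/60 ∈ [1/2, 5/8) → index 7
j=7: u_7=43/60 ∈ [5/8, 17/20) → index 8
j=8: u_8=49/60 ∈ [5/8, 17/20) → index 8
j=9: u_9=11/12 ∈ [17/20, 1) → index 9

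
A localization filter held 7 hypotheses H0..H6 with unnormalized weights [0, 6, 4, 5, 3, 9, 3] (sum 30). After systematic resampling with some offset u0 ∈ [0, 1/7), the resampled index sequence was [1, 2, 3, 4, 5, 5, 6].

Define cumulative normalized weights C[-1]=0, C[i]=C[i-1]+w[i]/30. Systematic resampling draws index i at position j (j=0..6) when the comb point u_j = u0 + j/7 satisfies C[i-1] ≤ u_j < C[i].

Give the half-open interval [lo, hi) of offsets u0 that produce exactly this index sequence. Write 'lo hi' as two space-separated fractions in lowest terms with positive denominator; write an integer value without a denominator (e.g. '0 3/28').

1/14 1/7

C = [0, 1/5, 1/3, 1/2, 3/5, 9/10, 1]
j=0 picked index 1: u0 ∈ [0, 1/5)
j=1 picked index 2: u0 ∈ [2/35, 4/21)
j=2 picked index 3: u0 ∈ [1/21, 3/14)
j=3 picked index 4: u0 ∈ [1/14, 6/35)
j=4 picked index 5: u0 ∈ [1/35, 23/70)
j=5 picked index 5: u0 ∈ [-4/35, 13/70)
j=6 picked index 6: u0 ∈ [3/70, 1/7)
intersection: [1/14, 1/7)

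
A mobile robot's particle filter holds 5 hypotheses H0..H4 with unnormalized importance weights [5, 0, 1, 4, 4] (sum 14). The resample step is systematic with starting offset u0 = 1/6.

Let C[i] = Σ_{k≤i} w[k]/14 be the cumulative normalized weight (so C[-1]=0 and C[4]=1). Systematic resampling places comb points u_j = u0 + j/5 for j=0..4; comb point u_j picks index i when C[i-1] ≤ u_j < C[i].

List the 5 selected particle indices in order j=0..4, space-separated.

C = [5/14, 5/14, 3/7, 5/7, 1]
j=0: u_0=1/6 ∈ [0, 5/14) → index 0
j=1: u_1=11/30 ∈ [5/14, 3/7) → index 2
j=2: u_2=17/30 ∈ [3/7, 5/7) → index 3
j=3: u_3=23/30 ∈ [5/7, 1) → index 4
j=4: u_4=29/30 ∈ [5/7, 1) → index 4

0 2 3 4 4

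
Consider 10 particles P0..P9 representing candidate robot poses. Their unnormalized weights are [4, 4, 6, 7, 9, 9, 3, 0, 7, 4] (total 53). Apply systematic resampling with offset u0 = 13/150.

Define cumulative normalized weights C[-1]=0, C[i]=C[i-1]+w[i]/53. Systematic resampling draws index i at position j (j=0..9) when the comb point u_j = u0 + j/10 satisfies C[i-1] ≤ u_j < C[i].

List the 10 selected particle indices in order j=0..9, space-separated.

C = [4/53, 8/53, 14/53, 21/53, 30/53, 39/53, 42/53, 42/53, 49/53, 1]
j=0: u_0=13/150 ∈ [4/53, 8/53) → index 1
j=1: u_1=14/75 ∈ [8/53, 14/53) → index 2
j=2: u_2=43/150 ∈ [14/53, 21/53) → index 3
j=3: u_3=29/75 ∈ [14/53, 21/53) → index 3
j=4: u_4=73/150 ∈ [21/53, 30/53) → index 4
j=5: u_5=44/75 ∈ [30/53, 39/53) → index 5
j=6: u_6=103/150 ∈ [30/53, 39/53) → index 5
j=7: u_7=59/75 ∈ [39/53, 42/53) → index 6
j=8: u_8=133/150 ∈ [42/53, 49/53) → index 8
j=9: u_9=74/75 ∈ [49/53, 1) → index 9

1 2 3 3 4 5 5 6 8 9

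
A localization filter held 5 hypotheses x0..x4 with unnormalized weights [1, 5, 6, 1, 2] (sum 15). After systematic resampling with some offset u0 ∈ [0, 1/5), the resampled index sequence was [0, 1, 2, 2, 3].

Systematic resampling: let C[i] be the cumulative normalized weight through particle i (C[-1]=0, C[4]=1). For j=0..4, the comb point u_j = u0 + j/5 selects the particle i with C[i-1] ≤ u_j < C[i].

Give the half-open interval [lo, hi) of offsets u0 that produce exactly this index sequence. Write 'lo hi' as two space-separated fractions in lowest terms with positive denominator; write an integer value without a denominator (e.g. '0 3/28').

0 1/15

C = [1/15, 2/5, 4/5, 13/15, 1]
j=0 picked index 0: u0 ∈ [0, 1/15)
j=1 picked index 1: u0 ∈ [-2/15, 1/5)
j=2 picked index 2: u0 ∈ [0, 2/5)
j=3 picked index 2: u0 ∈ [-1/5, 1/5)
j=4 picked index 3: u0 ∈ [0, 1/15)
intersection: [0, 1/15)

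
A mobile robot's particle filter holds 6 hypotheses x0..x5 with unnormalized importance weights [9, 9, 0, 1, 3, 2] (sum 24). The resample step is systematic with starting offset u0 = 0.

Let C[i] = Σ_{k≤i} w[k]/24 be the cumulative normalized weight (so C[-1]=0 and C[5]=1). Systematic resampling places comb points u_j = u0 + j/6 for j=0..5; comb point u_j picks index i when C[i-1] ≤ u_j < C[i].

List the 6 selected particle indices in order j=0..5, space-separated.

C = [3/8, 3/4, 3/4, 19/24, 11/12, 1]
j=0: u_0=0 ∈ [0, 3/8) → index 0
j=1: u_1=1/6 ∈ [0, 3/8) → index 0
j=2: u_2=1/3 ∈ [0, 3/8) → index 0
j=3: u_3=1/2 ∈ [3/8, 3/4) → index 1
j=4: u_4=2/3 ∈ [3/8, 3/4) → index 1
j=5: u_5=5/6 ∈ [19/24, 11/12) → index 4

0 0 0 1 1 4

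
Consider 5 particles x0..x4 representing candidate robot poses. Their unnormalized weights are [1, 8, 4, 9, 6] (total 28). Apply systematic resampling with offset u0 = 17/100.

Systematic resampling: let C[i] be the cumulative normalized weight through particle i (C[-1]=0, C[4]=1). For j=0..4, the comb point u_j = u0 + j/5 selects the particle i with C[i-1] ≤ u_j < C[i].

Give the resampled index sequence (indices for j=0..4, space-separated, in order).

1 2 3 3 4

C = [1/28, 9/28, 13/28, 11/14, 1]
j=0: u_0=17/100 ∈ [1/28, 9/28) → index 1
j=1: u_1=37/100 ∈ [9/28, 13/28) → index 2
j=2: u_2=57/100 ∈ [13/28, 11/14) → index 3
j=3: u_3=77/100 ∈ [13/28, 11/14) → index 3
j=4: u_4=97/100 ∈ [11/14, 1) → index 4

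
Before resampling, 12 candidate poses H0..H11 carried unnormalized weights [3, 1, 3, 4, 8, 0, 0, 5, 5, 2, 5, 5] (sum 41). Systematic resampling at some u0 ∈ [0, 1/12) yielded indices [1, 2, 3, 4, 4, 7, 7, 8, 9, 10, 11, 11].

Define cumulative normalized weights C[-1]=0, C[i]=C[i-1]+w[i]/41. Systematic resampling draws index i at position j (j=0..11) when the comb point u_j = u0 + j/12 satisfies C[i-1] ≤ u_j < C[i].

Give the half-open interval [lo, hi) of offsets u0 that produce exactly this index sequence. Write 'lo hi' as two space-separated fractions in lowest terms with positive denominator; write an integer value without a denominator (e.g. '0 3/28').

C = [3/41, 4/41, 7/41, 11/41, 19/41, 19/41, 19/41, 24/41, 29/41, 31/41, 36/41, 1]
j=0 picked index 1: u0 ∈ [3/41, 4/41)
j=1 picked index 2: u0 ∈ [7/492, 43/492)
j=2 picked index 3: u0 ∈ [1/246, 25/246)
j=3 picked index 4: u0 ∈ [3/164, 35/164)
j=4 picked index 4: u0 ∈ [-8/123, 16/123)
j=5 picked index 7: u0 ∈ [23/492, 83/492)
j=6 picked index 7: u0 ∈ [-3/82, 7/82)
j=7 picked index 8: u0 ∈ [1/492, 61/492)
j=8 picked index 9: u0 ∈ [5/123, 11/123)
j=9 picked index 10: u0 ∈ [1/164, 21/164)
j=10 picked index 11: u0 ∈ [11/246, 1/6)
j=11 picked index 11: u0 ∈ [-19/492, 1/12)
intersection: [3/41, 1/12)

3/41 1/12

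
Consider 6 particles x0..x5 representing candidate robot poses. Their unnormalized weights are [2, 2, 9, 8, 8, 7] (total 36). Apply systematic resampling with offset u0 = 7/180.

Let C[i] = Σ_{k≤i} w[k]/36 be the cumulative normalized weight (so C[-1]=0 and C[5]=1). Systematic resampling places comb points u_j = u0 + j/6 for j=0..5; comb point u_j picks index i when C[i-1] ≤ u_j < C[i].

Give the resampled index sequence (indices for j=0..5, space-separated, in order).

C = [1/18, 1/9, 13/36, 7/12, 29/36, 1]
j=0: u_0=7/180 ∈ [0, 1/18) → index 0
j=1: u_1=37/180 ∈ [1/9, 13/36) → index 2
j=2: u_2=67/180 ∈ [13/36, 7/12) → index 3
j=3: u_3=97/180 ∈ [13/36, 7/12) → index 3
j=4: u_4=127/180 ∈ [7/12, 29/36) → index 4
j=5: u_5=157/180 ∈ [29/36, 1) → index 5

0 2 3 3 4 5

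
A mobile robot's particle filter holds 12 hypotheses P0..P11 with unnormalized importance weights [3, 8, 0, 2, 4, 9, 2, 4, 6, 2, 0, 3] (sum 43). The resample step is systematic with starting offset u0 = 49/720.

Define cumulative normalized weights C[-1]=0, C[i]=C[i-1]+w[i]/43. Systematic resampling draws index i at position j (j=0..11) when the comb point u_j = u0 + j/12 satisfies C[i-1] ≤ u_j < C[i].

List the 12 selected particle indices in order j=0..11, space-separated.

0 1 1 4 5 5 5 7 7 8 9 11

C = [3/43, 11/43, 11/43, 13/43, 17/43, 26/43, 28/43, 32/43, 38/43, 40/43, 40/43, 1]
j=0: u_0=49/720 ∈ [0, 3/43) → index 0
j=1: u_1=109/720 ∈ [3/43, 11/43) → index 1
j=2: u_2=169/720 ∈ [3/43, 11/43) → index 1
j=3: u_3=229/720 ∈ [13/43, 17/43) → index 4
j=4: u_4=289/720 ∈ [17/43, 26/43) → index 5
j=5: u_5=349/720 ∈ [17/43, 26/43) → index 5
j=6: u_6=409/720 ∈ [17/43, 26/43) → index 5
j=7: u_7=469/720 ∈ [28/43, 32/43) → index 7
j=8: u_8=529/720 ∈ [28/43, 32/43) → index 7
j=9: u_9=589/720 ∈ [32/43, 38/43) → index 8
j=10: u_10=649/720 ∈ [38/43, 40/43) → index 9
j=11: u_11=709/720 ∈ [40/43, 1) → index 11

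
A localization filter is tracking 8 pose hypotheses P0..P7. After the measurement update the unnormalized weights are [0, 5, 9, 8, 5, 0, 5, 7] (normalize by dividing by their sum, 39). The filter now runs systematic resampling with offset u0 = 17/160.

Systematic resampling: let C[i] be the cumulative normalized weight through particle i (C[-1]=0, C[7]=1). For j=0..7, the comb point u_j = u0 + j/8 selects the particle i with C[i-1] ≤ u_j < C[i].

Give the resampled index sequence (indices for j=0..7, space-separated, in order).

1 2 2 3 4 6 7 7

C = [0, 5/39, 14/39, 22/39, 9/13, 9/13, 32/39, 1]
j=0: u_0=17/160 ∈ [0, 5/39) → index 1
j=1: u_1=37/160 ∈ [5/39, 14/39) → index 2
j=2: u_2=57/160 ∈ [5/39, 14/39) → index 2
j=3: u_3=77/160 ∈ [14/39, 22/39) → index 3
j=4: u_4=97/160 ∈ [22/39, 9/13) → index 4
j=5: u_5=117/160 ∈ [9/13, 32/39) → index 6
j=6: u_6=137/160 ∈ [32/39, 1) → index 7
j=7: u_7=157/160 ∈ [32/39, 1) → index 7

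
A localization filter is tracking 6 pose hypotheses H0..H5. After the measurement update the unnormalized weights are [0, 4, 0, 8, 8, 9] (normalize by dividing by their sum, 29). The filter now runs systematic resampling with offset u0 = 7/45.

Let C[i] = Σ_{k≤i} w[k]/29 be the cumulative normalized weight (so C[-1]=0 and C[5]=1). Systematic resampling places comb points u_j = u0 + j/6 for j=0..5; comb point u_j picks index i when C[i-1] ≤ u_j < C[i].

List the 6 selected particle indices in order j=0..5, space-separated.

C = [0, 4/29, 4/29, 12/29, 20/29, 1]
j=0: u_0=7/45 ∈ [4/29, 12/29) → index 3
j=1: u_1=29/90 ∈ [4/29, 12/29) → index 3
j=2: u_2=22/45 ∈ [12/29, 20/29) → index 4
j=3: u_3=59/90 ∈ [12/29, 20/29) → index 4
j=4: u_4=37/45 ∈ [20/29, 1) → index 5
j=5: u_5=89/90 ∈ [20/29, 1) → index 5

3 3 4 4 5 5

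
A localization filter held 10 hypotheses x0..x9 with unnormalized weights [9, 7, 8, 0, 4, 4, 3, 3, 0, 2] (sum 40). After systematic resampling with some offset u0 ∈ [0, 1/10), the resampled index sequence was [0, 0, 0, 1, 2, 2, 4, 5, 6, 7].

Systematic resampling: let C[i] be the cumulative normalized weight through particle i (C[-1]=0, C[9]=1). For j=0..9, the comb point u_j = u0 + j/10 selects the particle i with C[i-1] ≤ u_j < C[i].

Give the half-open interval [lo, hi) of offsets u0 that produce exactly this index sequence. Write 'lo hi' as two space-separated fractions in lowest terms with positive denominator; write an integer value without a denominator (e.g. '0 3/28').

0 1/40

C = [9/40, 2/5, 3/5, 3/5, 7/10, 4/5, 7/8, 19/20, 19/20, 1]
j=0 picked index 0: u0 ∈ [0, 9/40)
j=1 picked index 0: u0 ∈ [-1/10, 1/8)
j=2 picked index 0: u0 ∈ [-1/5, 1/40)
j=3 picked index 1: u0 ∈ [-3/40, 1/10)
j=4 picked index 2: u0 ∈ [0, 1/5)
j=5 picked index 2: u0 ∈ [-1/10, 1/10)
j=6 picked index 4: u0 ∈ [0, 1/10)
j=7 picked index 5: u0 ∈ [0, 1/10)
j=8 picked index 6: u0 ∈ [0, 3/40)
j=9 picked index 7: u0 ∈ [-1/40, 1/20)
intersection: [0, 1/40)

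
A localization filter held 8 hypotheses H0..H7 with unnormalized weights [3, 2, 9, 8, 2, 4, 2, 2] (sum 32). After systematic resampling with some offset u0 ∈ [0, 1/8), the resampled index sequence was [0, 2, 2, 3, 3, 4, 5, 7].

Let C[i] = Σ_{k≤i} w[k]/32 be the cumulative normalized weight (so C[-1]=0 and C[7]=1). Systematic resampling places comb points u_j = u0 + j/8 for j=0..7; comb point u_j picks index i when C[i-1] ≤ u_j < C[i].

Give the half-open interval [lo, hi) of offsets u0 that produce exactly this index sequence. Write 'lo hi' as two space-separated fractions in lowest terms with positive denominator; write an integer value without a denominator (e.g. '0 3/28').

1/16 3/32

C = [3/32, 5/32, 7/16, 11/16, 3/4, 7/8, 15/16, 1]
j=0 picked index 0: u0 ∈ [0, 3/32)
j=1 picked index 2: u0 ∈ [1/32, 5/16)
j=2 picked index 2: u0 ∈ [-3/32, 3/16)
j=3 picked index 3: u0 ∈ [1/16, 5/16)
j=4 picked index 3: u0 ∈ [-1/16, 3/16)
j=5 picked index 4: u0 ∈ [1/16, 1/8)
j=6 picked index 5: u0 ∈ [0, 1/8)
j=7 picked index 7: u0 ∈ [1/16, 1/8)
intersection: [1/16, 3/32)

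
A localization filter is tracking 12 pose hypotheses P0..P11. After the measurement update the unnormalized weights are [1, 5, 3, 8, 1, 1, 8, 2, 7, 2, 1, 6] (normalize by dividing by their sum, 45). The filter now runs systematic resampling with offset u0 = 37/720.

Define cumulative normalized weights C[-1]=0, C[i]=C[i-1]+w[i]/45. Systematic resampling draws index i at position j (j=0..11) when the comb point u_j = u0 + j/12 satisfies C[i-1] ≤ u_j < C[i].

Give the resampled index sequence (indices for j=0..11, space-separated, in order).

1 2 3 3 4 6 6 7 8 9 11 11

C = [1/45, 2/15, 1/5, 17/45, 2/5, 19/45, 3/5, 29/45, 4/5, 38/45, 13/15, 1]
j=0: u_0=37/720 ∈ [1/45, 2/15) → index 1
j=1: u_1=97/720 ∈ [2/15, 1/5) → index 2
j=2: u_2=157/720 ∈ [1/5, 17/45) → index 3
j=3: u_3=217/720 ∈ [1/5, 17/45) → index 3
j=4: u_4=277/720 ∈ [17/45, 2/5) → index 4
j=5: u_5=337/720 ∈ [19/45, 3/5) → index 6
j=6: u_6=397/720 ∈ [19/45, 3/5) → index 6
j=7: u_7=457/720 ∈ [3/5, 29/45) → index 7
j=8: u_8=517/720 ∈ [29/45, 4/5) → index 8
j=9: u_9=577/720 ∈ [4/5, 38/45) → index 9
j=10: u_10=637/720 ∈ [13/15, 1) → index 11
j=11: u_11=697/720 ∈ [13/15, 1) → index 11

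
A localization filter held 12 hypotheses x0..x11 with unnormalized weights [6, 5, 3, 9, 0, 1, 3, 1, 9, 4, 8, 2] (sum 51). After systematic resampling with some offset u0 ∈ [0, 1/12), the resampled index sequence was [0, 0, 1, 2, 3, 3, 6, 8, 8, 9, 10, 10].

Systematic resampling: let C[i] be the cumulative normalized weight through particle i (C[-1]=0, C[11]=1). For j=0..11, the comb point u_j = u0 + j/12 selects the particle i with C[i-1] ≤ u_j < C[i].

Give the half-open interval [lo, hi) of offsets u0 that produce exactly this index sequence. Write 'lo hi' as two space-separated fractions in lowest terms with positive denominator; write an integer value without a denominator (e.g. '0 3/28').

C = [2/17, 11/51, 14/51, 23/51, 23/51, 8/17, 9/17, 28/51, 37/51, 41/51, 49/51, 1]
j=0 picked index 0: u0 ∈ [0, 2/17)
j=1 picked index 0: u0 ∈ [-1/12, 7/204)
j=2 picked index 1: u0 ∈ [-5/102, 5/102)
j=3 picked index 2: u0 ∈ [-7/204, 5/204)
j=4 picked index 3: u0 ∈ [-1/17, 2/17)
j=5 picked index 3: u0 ∈ [-29/204, 7/204)
j=6 picked index 6: u0 ∈ [-1/34, 1/34)
j=7 picked index 8: u0 ∈ [-7/204, 29/204)
j=8 picked index 8: u0 ∈ [-2/17, 1/17)
j=9 picked index 9: u0 ∈ [-5/204, 11/204)
j=10 picked index 10: u0 ∈ [-1/34, 13/102)
j=11 picked index 10: u0 ∈ [-23/204, 3/68)
intersection: [0, 5/204)

0 5/204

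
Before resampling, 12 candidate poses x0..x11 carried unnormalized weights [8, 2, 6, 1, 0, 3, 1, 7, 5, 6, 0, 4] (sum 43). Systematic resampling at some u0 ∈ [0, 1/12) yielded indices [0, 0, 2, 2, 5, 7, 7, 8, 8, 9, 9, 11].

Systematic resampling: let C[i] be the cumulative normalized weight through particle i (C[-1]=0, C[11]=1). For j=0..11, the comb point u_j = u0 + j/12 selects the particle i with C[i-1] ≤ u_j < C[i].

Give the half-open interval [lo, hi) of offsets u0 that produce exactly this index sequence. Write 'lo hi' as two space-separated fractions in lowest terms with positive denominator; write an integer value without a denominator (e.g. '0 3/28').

37/516 19/258

C = [8/43, 10/43, 16/43, 17/43, 17/43, 20/43, 21/43, 28/43, 33/43, 39/43, 39/43, 1]
j=0 picked index 0: u0 ∈ [0, 8/43)
j=1 picked index 0: u0 ∈ [-1/12, 53/516)
j=2 picked index 2: u0 ∈ [17/258, 53/258)
j=3 picked index 2: u0 ∈ [-3/172, 21/172)
j=4 picked index 5: u0 ∈ [8/129, 17/129)
j=5 picked index 7: u0 ∈ [37/516, 121/516)
j=6 picked index 7: u0 ∈ [-1/86, 13/86)
j=7 picked index 8: u0 ∈ [35/516, 95/516)
j=8 picked index 8: u0 ∈ [-2/129, 13/129)
j=9 picked index 9: u0 ∈ [3/172, 27/172)
j=10 picked index 9: u0 ∈ [-17/258, 19/258)
j=11 picked index 11: u0 ∈ [-5/516, 1/12)
intersection: [37/516, 19/258)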